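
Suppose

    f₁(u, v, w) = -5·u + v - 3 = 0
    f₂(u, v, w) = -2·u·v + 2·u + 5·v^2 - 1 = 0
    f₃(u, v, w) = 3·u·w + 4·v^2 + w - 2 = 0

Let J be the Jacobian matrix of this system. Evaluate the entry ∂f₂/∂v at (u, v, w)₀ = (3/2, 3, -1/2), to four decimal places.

27.0000

∂f₂/∂v = -2·u + 10·v.
At (3/2, 3, -1/2) this is 27.0000.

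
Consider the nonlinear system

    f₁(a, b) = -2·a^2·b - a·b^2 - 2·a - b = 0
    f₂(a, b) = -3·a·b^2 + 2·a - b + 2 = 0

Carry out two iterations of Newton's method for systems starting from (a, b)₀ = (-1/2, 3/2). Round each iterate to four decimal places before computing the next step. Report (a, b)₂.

(-5.7477, 5.7356)

At (-1/2, 3/2): F = (-0.1250, 2.8750).
Jacobian J = [[-4·a·b - b^2 - 2, -2·a^2 - 2·a·b - 1], [-3·b^2 + 2, -6·a·b - 1]].
At the point, J = [[-1.2500, 0.0000], [-4.7500, 3.5000]] (det J = -4.3750).
Solving J·Δ = −F gives Δ = (-0.1000, -0.9571).
Then the next iterate is (a, b)₁ = (-0.6000, 0.5429).
Round to (-0.6000, 0.5429) and repeat: F = (0.443056, 0.787633), J = [[-0.991780, -1.068520], [1.115779, 0.954440]].
Δ = (-5.1477, 5.1927), so (a, b)₂ = (-5.7477, 5.7356).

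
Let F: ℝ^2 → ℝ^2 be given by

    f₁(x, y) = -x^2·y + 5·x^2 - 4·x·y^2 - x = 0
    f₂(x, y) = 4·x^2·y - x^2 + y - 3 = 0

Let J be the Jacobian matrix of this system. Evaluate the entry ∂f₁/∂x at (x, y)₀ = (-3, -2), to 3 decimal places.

∂f₁/∂x = -2·x·y + 10·x - 4·y^2 - 1.
At (-3, -2) this is -59.000.

-59.000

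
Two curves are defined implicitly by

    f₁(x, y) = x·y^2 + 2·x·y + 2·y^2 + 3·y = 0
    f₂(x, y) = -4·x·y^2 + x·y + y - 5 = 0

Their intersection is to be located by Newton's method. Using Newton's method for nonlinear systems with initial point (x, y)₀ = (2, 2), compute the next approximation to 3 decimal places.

(3.744, 0.089)

At (2, 2): F = (30.000, -31.000).
Jacobian J = [[y^2 + 2·y, 2·x·y + 2·x + 4·y + 3], [-4·y^2 + y, -8·x·y + x + 1]].
At the point, J = [[8.000, 23.000], [-14.000, -29.000]] (det J = 90.000).
Solving J·Δ = −F gives Δ = (1.744, -1.911).
Then the next iterate is (x, y)₁ = (3.744, 0.089).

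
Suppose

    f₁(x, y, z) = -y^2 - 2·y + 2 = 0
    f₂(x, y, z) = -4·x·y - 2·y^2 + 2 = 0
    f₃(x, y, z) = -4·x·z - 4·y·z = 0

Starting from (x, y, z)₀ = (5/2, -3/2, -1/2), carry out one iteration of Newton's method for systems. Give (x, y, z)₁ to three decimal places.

At (5/2, -3/2, -1/2): F = (2.750, 12.500, 2.000).
Jacobian J = [[0, -2·y - 2, 0], [-4·y, -4·x - 4·y, 0], [-4·z, -4·z, -4·x - 4·y]].
At the point, J = [[0.000, 1.000, 0.000], [6.000, -4.000, 0.000], [2.000, 2.000, -4.000]] (det J = 24.000).
Solving J·Δ = −F gives Δ = (-3.917, -2.750, -2.833).
Then the next iterate is (x, y, z)₁ = (-1.417, -4.250, -3.333).

(-1.417, -4.250, -3.333)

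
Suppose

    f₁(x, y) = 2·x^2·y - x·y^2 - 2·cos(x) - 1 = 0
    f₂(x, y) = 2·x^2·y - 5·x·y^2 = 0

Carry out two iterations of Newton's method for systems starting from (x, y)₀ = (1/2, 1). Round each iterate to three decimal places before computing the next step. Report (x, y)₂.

(2.215, 0.068)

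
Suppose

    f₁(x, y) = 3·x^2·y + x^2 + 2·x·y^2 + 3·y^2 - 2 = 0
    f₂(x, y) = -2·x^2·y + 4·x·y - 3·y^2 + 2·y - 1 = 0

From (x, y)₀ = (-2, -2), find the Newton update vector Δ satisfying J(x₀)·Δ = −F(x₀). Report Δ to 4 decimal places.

At (-2, -2): F = (-26.0000, 15.0000).
Jacobian J = [[6·x·y + 2·x + 2·y^2, 3·x^2 + 4·x·y + 6·y], [-4·x·y + 4·y, -2·x^2 + 4·x - 6·y + 2]].
At the point, J = [[28.0000, 16.0000], [-24.0000, -2.0000]] (det J = 328.0000).
Solving J·Δ = −F gives Δ = (0.5732, 0.6220).

(0.5732, 0.6220)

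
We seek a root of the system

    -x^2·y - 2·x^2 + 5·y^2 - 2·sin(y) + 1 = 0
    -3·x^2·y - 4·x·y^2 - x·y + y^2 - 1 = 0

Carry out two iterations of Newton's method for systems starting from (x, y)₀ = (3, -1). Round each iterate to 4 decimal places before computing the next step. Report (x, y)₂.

(1.3420, -0.4843)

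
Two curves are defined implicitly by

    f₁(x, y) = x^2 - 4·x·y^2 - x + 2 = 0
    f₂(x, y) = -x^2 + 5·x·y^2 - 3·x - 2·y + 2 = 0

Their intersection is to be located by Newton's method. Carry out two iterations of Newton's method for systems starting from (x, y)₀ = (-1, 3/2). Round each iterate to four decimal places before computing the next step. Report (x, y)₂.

(0.0487, 2.1435)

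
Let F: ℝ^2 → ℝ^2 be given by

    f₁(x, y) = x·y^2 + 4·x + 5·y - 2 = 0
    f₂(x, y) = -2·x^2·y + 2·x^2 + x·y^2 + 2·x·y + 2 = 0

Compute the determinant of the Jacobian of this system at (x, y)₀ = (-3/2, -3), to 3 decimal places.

J = [[y^2 + 4, 2·x·y + 5], [-4·x·y + 4·x + y^2 + 2·y, -2·x^2 + 2·x·y + 2·x]].
At the point, J = [[13.000, 14.000], [-21.000, 1.500]].
det J = 313.500.

313.500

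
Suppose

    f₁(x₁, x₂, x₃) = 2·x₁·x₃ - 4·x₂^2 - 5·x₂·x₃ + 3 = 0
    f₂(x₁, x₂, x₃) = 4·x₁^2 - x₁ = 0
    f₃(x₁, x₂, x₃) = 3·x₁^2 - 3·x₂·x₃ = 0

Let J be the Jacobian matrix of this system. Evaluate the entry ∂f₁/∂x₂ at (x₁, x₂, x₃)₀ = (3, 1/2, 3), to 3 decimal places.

∂f₁/∂x₂ = -8·x₂ - 5·x₃.
At (3, 1/2, 3) this is -19.000.

-19.000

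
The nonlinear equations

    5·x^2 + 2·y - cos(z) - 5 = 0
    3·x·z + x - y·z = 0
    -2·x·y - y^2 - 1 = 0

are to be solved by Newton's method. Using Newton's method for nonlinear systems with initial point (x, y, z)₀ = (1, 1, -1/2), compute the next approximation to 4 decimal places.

(1.1131, -0.0565, -0.2076)

At (1, 1, -1/2): F = (1.122417, 0.0000, -4.0000).
Jacobian J = [[10·x, 2, sin(z)], [3·z + 1, -z, 3·x - y], [-2·y, -2·x - 2·y, 0]].
At the point, J = [[10.0000, 2.0000, -0.479426], [-0.5000, 0.5000, 2.0000], [-2.0000, -4.0000, 0.0000]] (det J = 70.561723).
Solving J·Δ = −F gives Δ = (0.1131, -1.0565, 0.2924).
Then the next iterate is (x, y, z)₁ = (1.1131, -0.0565, -0.2076).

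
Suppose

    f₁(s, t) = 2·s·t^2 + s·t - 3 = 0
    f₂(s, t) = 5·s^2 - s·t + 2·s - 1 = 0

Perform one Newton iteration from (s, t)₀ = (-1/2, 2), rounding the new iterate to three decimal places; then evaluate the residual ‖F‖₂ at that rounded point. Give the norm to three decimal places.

2.940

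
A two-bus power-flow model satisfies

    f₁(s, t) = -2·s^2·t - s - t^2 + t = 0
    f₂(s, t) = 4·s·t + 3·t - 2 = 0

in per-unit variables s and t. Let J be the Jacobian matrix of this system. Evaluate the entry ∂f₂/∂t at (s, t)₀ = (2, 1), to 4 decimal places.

11.0000

∂f₂/∂t = 4·s + 3.
At (2, 1) this is 11.0000.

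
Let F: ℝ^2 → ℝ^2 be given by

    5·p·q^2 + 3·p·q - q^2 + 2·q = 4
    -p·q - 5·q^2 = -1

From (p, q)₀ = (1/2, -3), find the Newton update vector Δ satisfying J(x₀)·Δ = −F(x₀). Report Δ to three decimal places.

At (1/2, -3): F = (-1.000, -42.500).
Jacobian J = [[5·q^2 + 3·q, 10·p·q + 3·p - 2·q + 2], [-q, -p - 10·q]].
At the point, J = [[36.000, -5.500], [3.000, 29.500]] (det J = 1078.500).
Solving J·Δ = −F gives Δ = (0.244, 1.416).

(0.244, 1.416)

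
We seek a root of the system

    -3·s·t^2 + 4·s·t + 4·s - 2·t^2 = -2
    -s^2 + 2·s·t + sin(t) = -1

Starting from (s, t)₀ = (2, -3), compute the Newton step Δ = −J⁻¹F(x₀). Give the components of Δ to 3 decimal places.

(-1.296, 0.726)

At (2, -3): F = (-86.000, -15.14112).
Jacobian J = [[-3·t^2 + 4·t + 4, -6·s·t + 4·s - 4·t], [-2·s + 2·t, 2·s + cos(t)]].
At the point, J = [[-35.000, 56.000], [-10.000, 3.01001]] (det J = 454.64974).
Solving J·Δ = −F gives Δ = (-1.296, 0.726).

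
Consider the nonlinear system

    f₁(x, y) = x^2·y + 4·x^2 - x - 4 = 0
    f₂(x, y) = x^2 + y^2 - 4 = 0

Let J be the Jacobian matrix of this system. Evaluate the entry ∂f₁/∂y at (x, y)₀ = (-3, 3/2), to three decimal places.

9.000

∂f₁/∂y = x^2.
At (-3, 3/2) this is 9.000.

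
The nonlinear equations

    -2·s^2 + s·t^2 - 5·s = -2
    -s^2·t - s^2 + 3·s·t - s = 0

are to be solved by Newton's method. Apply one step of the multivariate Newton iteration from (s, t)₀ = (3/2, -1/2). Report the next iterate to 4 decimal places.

(0.5404, -0.0393)

At (3/2, -1/2): F = (-9.6250, -4.8750).
Jacobian J = [[-4·s + t^2 - 5, 2·s·t], [-2·s·t - 2·s + 3·t - 1, -s^2 + 3·s]].
At the point, J = [[-10.7500, -1.5000], [-4.0000, 2.2500]] (det J = -30.1875).
Solving J·Δ = −F gives Δ = (-0.9596, 0.4607).
Then the next iterate is (s, t)₁ = (0.5404, -0.0393).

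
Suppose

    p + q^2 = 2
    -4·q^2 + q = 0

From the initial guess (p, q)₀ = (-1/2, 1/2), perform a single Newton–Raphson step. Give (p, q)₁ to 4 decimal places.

(1.9167, 0.3333)

At (-1/2, 1/2): F = (-2.2500, -0.5000).
Jacobian J = [[1, 2·q], [0, -8·q + 1]].
At the point, J = [[1.0000, 1.0000], [0.0000, -3.0000]] (det J = -3.0000).
Solving J·Δ = −F gives Δ = (2.4167, -0.1667).
Then the next iterate is (p, q)₁ = (1.9167, 0.3333).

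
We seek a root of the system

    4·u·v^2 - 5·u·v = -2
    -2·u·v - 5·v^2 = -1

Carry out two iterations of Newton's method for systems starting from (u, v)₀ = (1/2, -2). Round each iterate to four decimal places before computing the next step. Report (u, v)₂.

At (1/2, -2): F = (15.0000, -17.0000).
Jacobian J = [[4·v^2 - 5·v, 8·u·v - 5·u], [-2·v, -2·u - 10·v]].
At the point, J = [[26.0000, -10.5000], [4.0000, 19.0000]] (det J = 536.0000).
Solving J·Δ = −F gives Δ = (-0.1987, 0.9366).
Then the next iterate is (u, v)₁ = (0.3013, -1.0634).
Round to (0.3013, -1.0634) and repeat: F = (4.964876, -4.013293), J = [[9.840278, -4.069719], [2.1268, 10.0314]].
Δ = (-0.3117, 0.4662), so (u, v)₂ = (-0.0104, -0.5972).

(-0.0104, -0.5972)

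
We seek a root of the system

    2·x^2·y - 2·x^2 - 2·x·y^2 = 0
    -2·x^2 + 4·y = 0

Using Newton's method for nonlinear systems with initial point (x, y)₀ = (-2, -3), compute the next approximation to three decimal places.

(-0.348, -1.304)

At (-2, -3): F = (4.000, -20.000).
Jacobian J = [[4·x·y - 4·x - 2·y^2, 2·x^2 - 4·x·y], [-4·x, 4]].
At the point, J = [[14.000, -16.000], [8.000, 4.000]] (det J = 184.000).
Solving J·Δ = −F gives Δ = (1.652, 1.696).
Then the next iterate is (x, y)₁ = (-0.348, -1.304).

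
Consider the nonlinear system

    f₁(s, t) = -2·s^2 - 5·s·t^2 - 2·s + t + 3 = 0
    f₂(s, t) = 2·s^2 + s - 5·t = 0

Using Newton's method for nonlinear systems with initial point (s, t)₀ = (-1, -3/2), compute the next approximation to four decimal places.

At (-1, -3/2): F = (12.7500, 8.5000).
Jacobian J = [[-4·s - 5·t^2 - 2, -10·s·t + 1], [4·s + 1, -5]].
At the point, J = [[-9.2500, -14.0000], [-3.0000, -5.0000]] (det J = 4.2500).
Solving J·Δ = −F gives Δ = (-13.0000, 9.5000).
Then the next iterate is (s, t)₁ = (-14.0000, 8.0000).

(-14.0000, 8.0000)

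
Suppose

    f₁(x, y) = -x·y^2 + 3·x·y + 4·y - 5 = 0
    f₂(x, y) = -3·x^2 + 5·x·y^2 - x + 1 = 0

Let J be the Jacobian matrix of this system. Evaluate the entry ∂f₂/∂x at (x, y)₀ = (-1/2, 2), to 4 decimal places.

22.0000

∂f₂/∂x = -6·x + 5·y^2 - 1.
At (-1/2, 2) this is 22.0000.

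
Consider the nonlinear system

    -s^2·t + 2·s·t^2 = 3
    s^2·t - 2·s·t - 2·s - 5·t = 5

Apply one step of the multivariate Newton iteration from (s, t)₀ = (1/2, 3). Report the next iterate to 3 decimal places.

(2.300, -2.609)

At (1/2, 3): F = (5.250, -23.250).
Jacobian J = [[-2·s·t + 2·t^2, -s^2 + 4·s·t], [2·s·t - 2·t - 2, s^2 - 2·s - 5]].
At the point, J = [[15.000, 5.750], [-5.000, -5.750]] (det J = -57.500).
Solving J·Δ = −F gives Δ = (1.800, -5.609).
Then the next iterate is (s, t)₁ = (2.300, -2.609).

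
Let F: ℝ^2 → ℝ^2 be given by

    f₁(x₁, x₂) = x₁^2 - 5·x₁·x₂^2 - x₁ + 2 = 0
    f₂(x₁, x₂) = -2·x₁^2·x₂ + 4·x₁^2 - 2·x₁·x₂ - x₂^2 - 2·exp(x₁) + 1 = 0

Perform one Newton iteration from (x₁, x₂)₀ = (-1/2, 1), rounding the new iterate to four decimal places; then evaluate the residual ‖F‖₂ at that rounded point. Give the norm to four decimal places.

At (-1/2, 1): F = (5.2500, 0.286939).
Jacobian J = [[2·x₁ - 5·x₂^2 - 1, -10·x₁·x₂], [-4·x₁·x₂ + 8·x₁ - 2·x₂ - 2·exp(x₁), -2·x₁^2 - 2·x₁ - 2·x₂]].
At the point, J = [[-7.0000, 5.0000], [-5.213061, -1.5000]] (det J = 36.565307).
Solving J·Δ = −F gives Δ = (0.2546, -0.6936).
Then the next iterate is (x₁, x₂)₁ = (-0.2454, 0.3064).
Re-evaluating at (-0.2454, 0.3064): F = (2.420813, -0.304302), so ‖F‖₂ = 2.4399.

2.4399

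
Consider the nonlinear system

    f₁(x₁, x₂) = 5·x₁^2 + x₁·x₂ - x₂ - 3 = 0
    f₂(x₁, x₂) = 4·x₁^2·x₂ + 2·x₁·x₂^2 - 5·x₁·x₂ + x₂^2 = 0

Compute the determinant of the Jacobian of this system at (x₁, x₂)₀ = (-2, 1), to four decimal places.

-437.0000

J = [[10·x₁ + x₂, x₁ - 1], [8·x₁·x₂ + 2·x₂^2 - 5·x₂, 4·x₁^2 + 4·x₁·x₂ - 5·x₁ + 2·x₂]].
At the point, J = [[-19.0000, -3.0000], [-19.0000, 20.0000]].
det J = -437.0000.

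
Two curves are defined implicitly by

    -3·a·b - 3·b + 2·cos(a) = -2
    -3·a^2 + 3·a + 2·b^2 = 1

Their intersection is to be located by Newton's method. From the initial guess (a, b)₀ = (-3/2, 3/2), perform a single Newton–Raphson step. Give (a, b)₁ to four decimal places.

At (-3/2, 3/2): F = (4.391474, -7.7500).
Jacobian J = [[-3·b - 2·sin(a), -3·a - 3], [-6·a + 3, 4·b]].
At the point, J = [[-2.505010, 1.5000], [12.0000, 6.0000]] (det J = -33.030060).
Solving J·Δ = −F gives Δ = (1.1497, -1.0077).
Then the next iterate is (a, b)₁ = (-0.3503, 0.4923).

(-0.3503, 0.4923)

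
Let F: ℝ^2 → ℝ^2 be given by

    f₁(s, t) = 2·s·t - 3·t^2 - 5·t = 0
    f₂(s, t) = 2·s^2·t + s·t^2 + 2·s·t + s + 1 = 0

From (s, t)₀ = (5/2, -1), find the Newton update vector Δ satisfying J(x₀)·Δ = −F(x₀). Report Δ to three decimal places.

(-0.900, 0.200)

At (5/2, -1): F = (-3.000, -11.500).
Jacobian J = [[2·t, 2·s - 6·t - 5], [4·s·t + t^2 + 2·t + 1, 2·s^2 + 2·s·t + 2·s]].
At the point, J = [[-2.000, 6.000], [-10.000, 12.500]] (det J = 35.000).
Solving J·Δ = −F gives Δ = (-0.900, 0.200).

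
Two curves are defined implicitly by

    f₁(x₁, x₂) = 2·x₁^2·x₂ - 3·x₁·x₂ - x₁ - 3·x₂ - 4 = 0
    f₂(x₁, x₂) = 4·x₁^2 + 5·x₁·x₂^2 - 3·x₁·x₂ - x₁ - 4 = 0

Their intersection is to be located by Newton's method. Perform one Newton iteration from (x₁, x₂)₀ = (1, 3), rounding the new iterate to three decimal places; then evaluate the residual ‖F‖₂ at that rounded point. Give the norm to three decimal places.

25.398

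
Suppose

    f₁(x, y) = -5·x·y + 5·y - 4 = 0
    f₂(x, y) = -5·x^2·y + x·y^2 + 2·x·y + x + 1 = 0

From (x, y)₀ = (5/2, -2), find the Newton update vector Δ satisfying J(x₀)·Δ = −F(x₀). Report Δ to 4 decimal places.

(-4.8125, -4.9500)

At (5/2, -2): F = (11.0000, 66.0000).
Jacobian J = [[-5·y, -5·x + 5], [-10·x·y + y^2 + 2·y + 1, -5·x^2 + 2·x·y + 2·x]].
At the point, J = [[10.0000, -7.5000], [51.0000, -36.2500]] (det J = 20.0000).
Solving J·Δ = −F gives Δ = (-4.8125, -4.9500).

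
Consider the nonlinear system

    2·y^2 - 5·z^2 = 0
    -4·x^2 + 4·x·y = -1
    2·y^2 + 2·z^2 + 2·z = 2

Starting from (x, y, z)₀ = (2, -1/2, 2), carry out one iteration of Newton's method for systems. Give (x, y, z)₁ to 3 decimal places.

(1.056, -0.250, 1.000)

At (2, -1/2, 2): F = (-19.500, -19.000, 10.500).
Jacobian J = [[0, 4·y, -10·z], [-8·x + 4·y, 4·x, 0], [0, 4·y, 4·z + 2]].
At the point, J = [[0.000, -2.000, -20.000], [-18.000, 8.000, 0.000], [0.000, -2.000, 10.000]] (det J = -1080.000).
Solving J·Δ = −F gives Δ = (-0.944, 0.250, -1.000).
Then the next iterate is (x, y, z)₁ = (1.056, -0.250, 1.000).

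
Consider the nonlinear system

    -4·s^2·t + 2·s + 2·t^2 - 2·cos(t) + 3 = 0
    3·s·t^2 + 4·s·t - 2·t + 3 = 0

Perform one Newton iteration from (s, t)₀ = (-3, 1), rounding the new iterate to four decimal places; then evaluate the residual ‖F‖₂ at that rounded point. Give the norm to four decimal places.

12.6142

At (-3, 1): F = (-38.080605, -20.0000).
Jacobian J = [[-8·s·t + 2, -4·s^2 + 4·t + 2·sin(t)], [3·t^2 + 4·t, 6·s·t + 4·s - 2]].
At the point, J = [[26.0000, -30.317058], [7.0000, -32.0000]] (det J = -619.780594).
Solving J·Δ = −F gives Δ = (0.9878, -0.4089).
Then the next iterate is (s, t)₁ = (-2.0122, 0.5911).
Re-evaluating at (-2.0122, 0.5911): F = (-11.559593, -5.049029), so ‖F‖₂ = 12.6142.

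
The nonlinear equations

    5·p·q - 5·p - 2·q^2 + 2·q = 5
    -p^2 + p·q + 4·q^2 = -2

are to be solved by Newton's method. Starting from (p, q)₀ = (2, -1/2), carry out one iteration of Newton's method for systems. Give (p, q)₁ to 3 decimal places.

At (2, -1/2): F = (-21.500, -2.000).
Jacobian J = [[5·q - 5, 5·p - 4·q + 2], [-2·p + q, p + 8·q]].
At the point, J = [[-7.500, 14.000], [-4.500, -2.000]] (det J = 78.000).
Solving J·Δ = −F gives Δ = (-0.910, 1.048).
Then the next iterate is (p, q)₁ = (1.090, 0.548).

(1.090, 0.548)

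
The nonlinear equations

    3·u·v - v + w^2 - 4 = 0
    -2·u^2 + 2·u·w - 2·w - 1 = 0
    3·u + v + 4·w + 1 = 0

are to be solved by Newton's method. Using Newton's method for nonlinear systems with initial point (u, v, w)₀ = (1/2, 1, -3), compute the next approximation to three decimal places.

At (1/2, 1, -3): F = (5.500, 1.500, -8.500).
Jacobian J = [[3·v, 3·u - 1, 2·w], [-4·u + 2·w, 0, 2·u - 2], [3, 1, 4]].
At the point, J = [[3.000, 0.500, -6.000], [-8.000, 0.000, -1.000], [3.000, 1.000, 4.000]] (det J = 65.500).
Solving J·Δ = −F gives Δ = (0.034, 3.496, 1.225).
Then the next iterate is (u, v, w)₁ = (0.534, 4.496, -1.775).

(0.534, 4.496, -1.775)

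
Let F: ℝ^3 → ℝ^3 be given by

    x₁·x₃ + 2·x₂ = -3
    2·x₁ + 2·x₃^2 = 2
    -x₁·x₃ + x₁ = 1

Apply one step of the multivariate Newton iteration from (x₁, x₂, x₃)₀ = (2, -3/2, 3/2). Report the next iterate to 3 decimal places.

At (2, -3/2, 3/2): F = (3.000, 6.500, -2.000).
Jacobian J = [[x₃, 2, x₁], [2, 0, 4·x₃], [-x₃ + 1, 0, -x₁]].
At the point, J = [[1.500, 2.000, 2.000], [2.000, 0.000, 6.000], [-0.500, 0.000, -2.000]] (det J = 2.000).
Solving J·Δ = −F gives Δ = (-1.000, 0.000, -0.750).
Then the next iterate is (x₁, x₂, x₃)₁ = (1.000, -1.500, 0.750).

(1.000, -1.500, 0.750)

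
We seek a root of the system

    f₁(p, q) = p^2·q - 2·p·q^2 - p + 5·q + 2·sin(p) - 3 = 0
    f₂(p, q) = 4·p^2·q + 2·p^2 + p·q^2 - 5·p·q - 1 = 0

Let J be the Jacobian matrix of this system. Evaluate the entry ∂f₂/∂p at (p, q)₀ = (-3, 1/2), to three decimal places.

-26.250

∂f₂/∂p = 8·p·q + 4·p + q^2 - 5·q.
At (-3, 1/2) this is -26.250.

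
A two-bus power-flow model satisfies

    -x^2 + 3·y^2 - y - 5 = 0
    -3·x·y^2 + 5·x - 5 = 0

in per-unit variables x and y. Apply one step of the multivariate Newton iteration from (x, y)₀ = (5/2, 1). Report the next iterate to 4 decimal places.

At (5/2, 1): F = (-9.2500, 0.0000).
Jacobian J = [[-2·x, 6·y - 1], [-3·y^2 + 5, -6·x·y]].
At the point, J = [[-5.0000, 5.0000], [2.0000, -15.0000]] (det J = 65.0000).
Solving J·Δ = −F gives Δ = (-2.1346, -0.2846).
Then the next iterate is (x, y)₁ = (0.3654, 0.7154).

(0.3654, 0.7154)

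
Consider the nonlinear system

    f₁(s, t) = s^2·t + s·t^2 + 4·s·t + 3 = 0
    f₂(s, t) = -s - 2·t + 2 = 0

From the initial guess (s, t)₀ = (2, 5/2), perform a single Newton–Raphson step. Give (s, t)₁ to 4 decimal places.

At (2, 5/2): F = (45.5000, -5.0000).
Jacobian J = [[2·s·t + t^2 + 4·t, s^2 + 2·s·t + 4·s], [-1, -2]].
At the point, J = [[26.2500, 22.0000], [-1.0000, -2.0000]] (det J = -30.5000).
Solving J·Δ = −F gives Δ = (0.6230, -2.8115).
Then the next iterate is (s, t)₁ = (2.6230, -0.3115).

(2.6230, -0.3115)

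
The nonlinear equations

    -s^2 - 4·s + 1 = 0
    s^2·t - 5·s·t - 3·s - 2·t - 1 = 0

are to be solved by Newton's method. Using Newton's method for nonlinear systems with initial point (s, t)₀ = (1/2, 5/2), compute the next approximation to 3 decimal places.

At (1/2, 5/2): F = (-1.250, -13.125).
Jacobian J = [[-2·s - 4, 0], [2·s·t - 5·t - 3, s^2 - 5·s - 2]].
At the point, J = [[-5.000, 0.000], [-13.000, -4.250]] (det J = 21.250).
Solving J·Δ = −F gives Δ = (-0.250, -2.324).
Then the next iterate is (s, t)₁ = (0.250, 0.176).

(0.250, 0.176)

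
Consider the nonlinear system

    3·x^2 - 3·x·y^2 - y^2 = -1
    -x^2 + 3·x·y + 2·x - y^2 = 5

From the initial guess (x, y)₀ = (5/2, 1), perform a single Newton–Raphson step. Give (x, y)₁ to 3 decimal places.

(1.498, 0.955)

At (5/2, 1): F = (11.250, 0.250).
Jacobian J = [[6·x - 3·y^2, -6·x·y - 2·y], [-2·x + 3·y + 2, 3·x - 2·y]].
At the point, J = [[12.000, -17.000], [0.000, 5.500]] (det J = 66.000).
Solving J·Δ = −F gives Δ = (-1.002, -0.045).
Then the next iterate is (x, y)₁ = (1.498, 0.955).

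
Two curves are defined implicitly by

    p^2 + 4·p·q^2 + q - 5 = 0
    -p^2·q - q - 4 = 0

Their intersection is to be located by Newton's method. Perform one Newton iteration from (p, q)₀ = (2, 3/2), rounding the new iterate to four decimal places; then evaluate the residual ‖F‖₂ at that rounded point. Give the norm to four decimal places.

9.6404

At (2, 3/2): F = (18.5000, -11.5000).
Jacobian J = [[2·p + 4·q^2, 8·p·q + 1], [-2·p·q, -p^2 - 1]].
At the point, J = [[13.0000, 25.0000], [-6.0000, -5.0000]] (det J = 85.0000).
Solving J·Δ = −F gives Δ = (-2.2941, 0.4529).
Then the next iterate is (p, q)₁ = (-0.2941, 1.9529).
Re-evaluating at (-0.2941, 1.9529): F = (-7.447181, -6.121816), so ‖F‖₂ = 9.6404.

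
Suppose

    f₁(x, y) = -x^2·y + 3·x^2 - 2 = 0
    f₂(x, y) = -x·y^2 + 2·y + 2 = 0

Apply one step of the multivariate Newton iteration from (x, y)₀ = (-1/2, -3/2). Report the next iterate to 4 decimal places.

At (-1/2, -3/2): F = (-0.8750, 0.1250).
Jacobian J = [[-2·x·y + 6·x, -x^2], [-y^2, -2·x·y + 2]].
At the point, J = [[-4.5000, -0.2500], [-2.2500, 0.5000]] (det J = -2.8125).
Solving J·Δ = −F gives Δ = (-0.1444, -0.9000).
Then the next iterate is (x, y)₁ = (-0.6444, -2.4000).

(-0.6444, -2.4000)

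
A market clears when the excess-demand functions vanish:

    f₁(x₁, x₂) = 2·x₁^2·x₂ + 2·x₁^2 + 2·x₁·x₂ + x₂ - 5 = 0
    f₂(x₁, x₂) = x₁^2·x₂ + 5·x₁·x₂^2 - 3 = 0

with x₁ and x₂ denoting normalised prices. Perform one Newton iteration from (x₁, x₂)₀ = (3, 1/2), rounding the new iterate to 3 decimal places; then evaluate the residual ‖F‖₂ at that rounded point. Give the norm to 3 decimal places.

5.322

At (3, 1/2): F = (25.500, 5.250).
Jacobian J = [[4·x₁·x₂ + 4·x₁ + 2·x₂, 2·x₁^2 + 2·x₁ + 1], [2·x₁·x₂ + 5·x₂^2, x₁^2 + 10·x₁·x₂]].
At the point, J = [[19.000, 25.000], [4.250, 24.000]] (det J = 349.750).
Solving J·Δ = −F gives Δ = (-1.375, 0.025).
Then the next iterate is (x₁, x₂)₁ = (1.625, 0.525).
Re-evaluating at (1.625, 0.525): F = (5.28516, 0.62578), so ‖F‖₂ = 5.322.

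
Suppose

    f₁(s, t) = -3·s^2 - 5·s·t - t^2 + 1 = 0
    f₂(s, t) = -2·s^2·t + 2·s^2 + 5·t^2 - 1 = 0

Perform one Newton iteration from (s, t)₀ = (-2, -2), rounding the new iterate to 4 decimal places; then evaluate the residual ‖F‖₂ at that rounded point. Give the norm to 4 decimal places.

16.5193

At (-2, -2): F = (-35.0000, 43.0000).
Jacobian J = [[-6·s - 5·t, -5·s - 2·t], [-4·s·t + 4·s, -2·s^2 + 10·t]].
At the point, J = [[22.0000, 14.0000], [-24.0000, -28.0000]] (det J = -280.0000).
Solving J·Δ = −F gives Δ = (1.3500, 0.3786).
Then the next iterate is (s, t)₁ = (-0.6500, -1.6214).
Re-evaluating at (-0.6500, -1.6214): F = (-8.165988, 14.359773), so ‖F‖₂ = 16.5193.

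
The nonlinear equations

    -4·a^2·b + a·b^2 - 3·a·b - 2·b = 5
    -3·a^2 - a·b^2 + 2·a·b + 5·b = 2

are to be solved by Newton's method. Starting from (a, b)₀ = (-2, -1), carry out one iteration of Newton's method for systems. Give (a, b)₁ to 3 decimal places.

At (-2, -1): F = (5.000, -13.000).
Jacobian J = [[-8·a·b + b^2 - 3·b, -4·a^2 + 2·a·b - 3·a - 2], [-6·a - b^2 + 2·b, -2·a·b + 2·a + 5]].
At the point, J = [[-12.000, -8.000], [9.000, -3.000]] (det J = 108.000).
Solving J·Δ = −F gives Δ = (1.102, -1.028).
Then the next iterate is (a, b)₁ = (-0.898, -2.028).

(-0.898, -2.028)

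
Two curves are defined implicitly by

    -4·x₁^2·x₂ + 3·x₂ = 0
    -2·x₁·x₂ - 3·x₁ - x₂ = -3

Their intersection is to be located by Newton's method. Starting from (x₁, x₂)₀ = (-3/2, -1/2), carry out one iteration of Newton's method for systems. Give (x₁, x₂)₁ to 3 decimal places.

(0.375, -1.875)

At (-3/2, -1/2): F = (3.000, 6.500).
Jacobian J = [[-8·x₁·x₂, -4·x₁^2 + 3], [-2·x₂ - 3, -2·x₁ - 1]].
At the point, J = [[-6.000, -6.000], [-2.000, 2.000]] (det J = -24.000).
Solving J·Δ = −F gives Δ = (1.875, -1.375).
Then the next iterate is (x₁, x₂)₁ = (0.375, -1.875).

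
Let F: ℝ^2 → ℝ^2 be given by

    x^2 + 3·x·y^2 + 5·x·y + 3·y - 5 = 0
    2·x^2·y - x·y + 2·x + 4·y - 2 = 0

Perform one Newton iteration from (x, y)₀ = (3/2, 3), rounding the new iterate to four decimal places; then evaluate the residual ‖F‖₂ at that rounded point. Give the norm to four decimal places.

17.7885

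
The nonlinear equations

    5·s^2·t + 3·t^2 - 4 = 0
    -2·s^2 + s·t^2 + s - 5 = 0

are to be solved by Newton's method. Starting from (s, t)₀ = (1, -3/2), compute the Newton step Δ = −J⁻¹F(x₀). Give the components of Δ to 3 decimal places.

At (1, -3/2): F = (-4.750, -3.750).
Jacobian J = [[10·s·t, 5·s^2 + 6·t], [-4·s + t^2 + 1, 2·s·t]].
At the point, J = [[-15.000, -4.000], [-0.750, -3.000]] (det J = 42.000).
Solving J·Δ = −F gives Δ = (0.018, -1.254).

(0.018, -1.254)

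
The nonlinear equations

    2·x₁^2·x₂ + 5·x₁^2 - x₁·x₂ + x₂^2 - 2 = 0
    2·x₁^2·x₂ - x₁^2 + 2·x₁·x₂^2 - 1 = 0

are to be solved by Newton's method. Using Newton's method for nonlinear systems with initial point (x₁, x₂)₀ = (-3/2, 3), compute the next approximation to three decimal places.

At (-3/2, 3): F = (36.250, -16.750).
Jacobian J = [[4·x₁·x₂ + 10·x₁ - x₂, 2·x₁^2 - x₁ + 2·x₂], [4·x₁·x₂ - 2·x₁ + 2·x₂^2, 2·x₁^2 + 4·x₁·x₂]].
At the point, J = [[-36.000, 12.000], [3.000, -13.500]] (det J = 450.000).
Solving J·Δ = −F gives Δ = (0.641, -1.098).
Then the next iterate is (x₁, x₂)₁ = (-0.859, 1.902).

(-0.859, 1.902)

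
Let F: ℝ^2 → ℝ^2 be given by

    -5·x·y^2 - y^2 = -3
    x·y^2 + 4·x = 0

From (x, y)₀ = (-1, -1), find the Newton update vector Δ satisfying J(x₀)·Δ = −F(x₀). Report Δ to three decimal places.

(0.867, 0.333)

At (-1, -1): F = (7.000, -5.000).
Jacobian J = [[-5·y^2, -10·x·y - 2·y], [y^2 + 4, 2·x·y]].
At the point, J = [[-5.000, -8.000], [5.000, 2.000]] (det J = 30.000).
Solving J·Δ = −F gives Δ = (0.867, 0.333).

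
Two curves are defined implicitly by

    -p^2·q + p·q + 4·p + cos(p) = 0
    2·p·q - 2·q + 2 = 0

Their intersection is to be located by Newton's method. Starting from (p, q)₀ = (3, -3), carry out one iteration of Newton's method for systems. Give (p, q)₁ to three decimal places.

(1.579, -2.632)

At (3, -3): F = (29.01001, -10.000).
Jacobian J = [[-2·p·q + q - sin(p) + 4, -p^2 + p], [2·q, 2·p - 2]].
At the point, J = [[18.85888, -6.000], [-6.000, 4.000]] (det J = 39.43552).
Solving J·Δ = −F gives Δ = (-1.421, 0.368).
Then the next iterate is (p, q)₁ = (1.579, -2.632).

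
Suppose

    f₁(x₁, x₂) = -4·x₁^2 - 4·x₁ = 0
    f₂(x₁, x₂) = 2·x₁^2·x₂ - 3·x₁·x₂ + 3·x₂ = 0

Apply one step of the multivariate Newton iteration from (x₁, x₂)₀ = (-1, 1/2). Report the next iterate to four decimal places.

At (-1, 1/2): F = (0.0000, 4.0000).
Jacobian J = [[-8·x₁ - 4, 0], [4·x₁·x₂ - 3·x₂, 2·x₁^2 - 3·x₁ + 3]].
At the point, J = [[4.0000, 0.0000], [-3.5000, 8.0000]] (det J = 32.0000).
Solving J·Δ = −F gives Δ = (0.0000, -0.5000).
Then the next iterate is (x₁, x₂)₁ = (-1.0000, 0.0000).

(-1.0000, 0.0000)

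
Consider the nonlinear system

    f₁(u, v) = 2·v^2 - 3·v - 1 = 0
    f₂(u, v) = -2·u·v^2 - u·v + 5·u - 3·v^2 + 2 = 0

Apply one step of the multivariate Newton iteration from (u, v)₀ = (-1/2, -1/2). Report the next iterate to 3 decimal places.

(-0.350, -0.300)

At (-1/2, -1/2): F = (1.000, -1.250).
Jacobian J = [[0, 4·v - 3], [-2·v^2 - v + 5, -4·u·v - u - 6·v]].
At the point, J = [[0.000, -5.000], [5.000, 2.500]] (det J = 25.000).
Solving J·Δ = −F gives Δ = (0.150, 0.200).
Then the next iterate is (u, v)₁ = (-0.350, -0.300).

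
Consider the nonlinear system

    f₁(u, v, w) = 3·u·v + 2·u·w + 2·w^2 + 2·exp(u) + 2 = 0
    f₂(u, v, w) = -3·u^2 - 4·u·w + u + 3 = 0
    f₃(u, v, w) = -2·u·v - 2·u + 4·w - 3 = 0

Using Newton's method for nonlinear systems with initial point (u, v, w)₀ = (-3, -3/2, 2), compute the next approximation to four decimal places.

At (-3, -3/2, 2): F = (11.599574, -3.0000, 2.0000).
Jacobian J = [[3·v + 2·w + 2·exp(u), 3·u, 2·u + 4·w], [-6·u - 4·w + 1, 0, -4·u], [-2·v - 2, -2·u, 4]].
At the point, J = [[-0.400426, -9.0000, 2.0000], [11.0000, 0.0000, 12.0000], [1.0000, 6.0000, 4.0000]] (det J = 448.830662).
Solving J·Δ = −F gives Δ = (2.6629, 0.6835, -2.1909).
Then the next iterate is (u, v, w)₁ = (-0.3371, -0.8165, -0.1909).

(-0.3371, -0.8165, -0.1909)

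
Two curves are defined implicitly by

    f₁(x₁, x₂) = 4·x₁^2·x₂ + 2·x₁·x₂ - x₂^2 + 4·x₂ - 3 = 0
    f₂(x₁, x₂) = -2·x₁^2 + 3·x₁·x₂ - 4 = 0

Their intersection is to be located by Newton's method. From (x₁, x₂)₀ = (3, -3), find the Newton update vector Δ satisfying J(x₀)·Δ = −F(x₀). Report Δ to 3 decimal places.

(-3.072, -1.723)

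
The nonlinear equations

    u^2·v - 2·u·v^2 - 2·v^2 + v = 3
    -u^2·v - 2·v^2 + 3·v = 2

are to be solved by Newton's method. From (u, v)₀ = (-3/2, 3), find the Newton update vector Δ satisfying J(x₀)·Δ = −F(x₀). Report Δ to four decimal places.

(0.0590, -1.5306)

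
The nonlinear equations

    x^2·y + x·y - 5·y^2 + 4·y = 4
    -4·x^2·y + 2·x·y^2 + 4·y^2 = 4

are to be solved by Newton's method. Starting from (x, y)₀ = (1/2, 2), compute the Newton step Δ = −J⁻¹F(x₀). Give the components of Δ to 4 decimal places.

At (1/2, 2): F = (-14.5000, 14.0000).
Jacobian J = [[2·x·y + y, x^2 + x - 10·y + 4], [-8·x·y + 2·y^2, -4·x^2 + 4·x·y + 8·y]].
At the point, J = [[4.0000, -15.2500], [0.0000, 19.0000]] (det J = 76.0000).
Solving J·Δ = −F gives Δ = (0.8158, -0.7368).

(0.8158, -0.7368)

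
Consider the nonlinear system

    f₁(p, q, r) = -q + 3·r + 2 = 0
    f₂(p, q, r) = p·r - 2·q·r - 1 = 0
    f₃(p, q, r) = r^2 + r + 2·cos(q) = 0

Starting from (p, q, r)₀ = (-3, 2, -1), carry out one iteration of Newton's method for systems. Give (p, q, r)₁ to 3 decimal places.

At (-3, 2, -1): F = (-3.000, 6.000, -0.83229).
Jacobian J = [[0, -1, 3], [r, -2·r, p - 2·q], [0, -2·sin(q), 2·r + 1]].
At the point, J = [[0.000, -1.000, 3.000], [-1.000, 2.000, -7.000], [0.000, -1.81859, -1.000]] (det J = 6.45578).
Solving J·Δ = −F gives Δ = (-0.716, -0.851, 0.716).
Then the next iterate is (p, q, r)₁ = (-3.716, 1.149, -0.284).

(-3.716, 1.149, -0.284)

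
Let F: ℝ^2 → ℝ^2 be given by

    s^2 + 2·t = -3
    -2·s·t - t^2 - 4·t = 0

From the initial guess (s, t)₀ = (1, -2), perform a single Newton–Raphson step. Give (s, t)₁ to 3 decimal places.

At (1, -2): F = (0.000, 8.000).
Jacobian J = [[2·s, 2], [-2·t, -2·s - 2·t - 4]].
At the point, J = [[2.000, 2.000], [4.000, -2.000]] (det J = -12.000).
Solving J·Δ = −F gives Δ = (-1.333, 1.333).
Then the next iterate is (s, t)₁ = (-0.333, -0.667).

(-0.333, -0.667)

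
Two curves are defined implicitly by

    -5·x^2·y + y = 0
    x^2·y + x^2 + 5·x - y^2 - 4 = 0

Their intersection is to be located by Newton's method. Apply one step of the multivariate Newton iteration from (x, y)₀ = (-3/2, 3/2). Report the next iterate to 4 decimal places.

At (-3/2, 3/2): F = (-15.3750, -8.1250).
Jacobian J = [[-10·x·y, -5·x^2 + 1], [2·x·y + 2·x + 5, x^2 - 2·y]].
At the point, J = [[22.5000, -10.2500], [-2.5000, -0.7500]] (det J = -42.5000).
Solving J·Δ = −F gives Δ = (-1.6882, -5.2059).
Then the next iterate is (x, y)₁ = (-3.1882, -3.7059).

(-3.1882, -3.7059)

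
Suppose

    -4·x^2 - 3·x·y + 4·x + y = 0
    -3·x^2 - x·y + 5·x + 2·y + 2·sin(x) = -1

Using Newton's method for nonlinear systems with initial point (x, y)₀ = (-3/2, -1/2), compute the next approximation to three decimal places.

At (-3/2, -1/2): F = (-17.750, -16.99499).
Jacobian J = [[-8·x - 3·y + 4, -3·x + 1], [-6·x - y + 2·cos(x) + 5, -x + 2]].
At the point, J = [[17.500, 5.500], [14.64147, 3.500]] (det J = -19.27811).
Solving J·Δ = −F gives Δ = (1.626, -1.947).
Then the next iterate is (x, y)₁ = (0.126, -2.447).

(0.126, -2.447)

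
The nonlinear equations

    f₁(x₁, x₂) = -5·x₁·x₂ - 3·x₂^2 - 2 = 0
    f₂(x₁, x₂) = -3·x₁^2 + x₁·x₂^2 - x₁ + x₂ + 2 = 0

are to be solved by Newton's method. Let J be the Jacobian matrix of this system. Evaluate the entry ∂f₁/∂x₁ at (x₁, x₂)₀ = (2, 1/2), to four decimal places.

-2.5000

∂f₁/∂x₁ = -5·x₂.
At (2, 1/2) this is -2.5000.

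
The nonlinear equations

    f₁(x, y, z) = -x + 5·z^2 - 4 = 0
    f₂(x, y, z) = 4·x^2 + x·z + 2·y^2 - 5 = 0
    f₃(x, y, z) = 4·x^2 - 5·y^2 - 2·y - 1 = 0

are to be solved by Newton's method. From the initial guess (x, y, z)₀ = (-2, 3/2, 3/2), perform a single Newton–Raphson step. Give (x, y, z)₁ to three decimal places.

(-1.310, 0.894, 0.929)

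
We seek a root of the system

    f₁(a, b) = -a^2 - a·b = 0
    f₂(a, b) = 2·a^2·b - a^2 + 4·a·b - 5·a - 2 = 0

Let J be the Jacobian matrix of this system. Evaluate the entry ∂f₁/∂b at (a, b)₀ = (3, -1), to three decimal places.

-3.000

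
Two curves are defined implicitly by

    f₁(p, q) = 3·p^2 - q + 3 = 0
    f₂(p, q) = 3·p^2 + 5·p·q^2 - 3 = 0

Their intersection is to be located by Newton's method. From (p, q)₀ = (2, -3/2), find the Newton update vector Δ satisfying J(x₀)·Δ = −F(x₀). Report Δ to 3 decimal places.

(-1.376, -0.017)

At (2, -3/2): F = (16.500, 31.500).
Jacobian J = [[6·p, -1], [6·p + 5·q^2, 10·p·q]].
At the point, J = [[12.000, -1.000], [23.250, -30.000]] (det J = -336.750).
Solving J·Δ = −F gives Δ = (-1.376, -0.017).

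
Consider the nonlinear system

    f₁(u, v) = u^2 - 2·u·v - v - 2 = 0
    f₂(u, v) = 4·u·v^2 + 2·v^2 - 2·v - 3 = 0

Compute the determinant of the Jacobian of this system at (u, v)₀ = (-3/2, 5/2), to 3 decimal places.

J = [[2·u - 2·v, -2·u - 1], [4·v^2, 8·u·v + 4·v - 2]].
At the point, J = [[-8.000, 2.000], [25.000, -22.000]].
det J = 126.000.

126.000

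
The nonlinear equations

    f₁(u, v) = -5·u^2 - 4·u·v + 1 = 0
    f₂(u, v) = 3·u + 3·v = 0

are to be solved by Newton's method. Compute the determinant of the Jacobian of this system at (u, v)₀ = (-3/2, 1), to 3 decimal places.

J = [[-10·u - 4·v, -4·u], [3, 3]].
At the point, J = [[11.000, 6.000], [3.000, 3.000]].
det J = 15.000.

15.000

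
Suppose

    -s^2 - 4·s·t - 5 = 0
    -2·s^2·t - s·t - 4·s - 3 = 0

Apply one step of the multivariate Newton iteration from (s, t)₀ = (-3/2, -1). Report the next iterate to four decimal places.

At (-3/2, -1): F = (-13.2500, 6.0000).
Jacobian J = [[-2·s - 4·t, -4·s], [-4·s·t - t - 4, -2·s^2 - s]].
At the point, J = [[7.0000, 6.0000], [-9.0000, -3.0000]] (det J = 33.0000).
Solving J·Δ = −F gives Δ = (-0.1136, 2.3409).
Then the next iterate is (s, t)₁ = (-1.6136, 1.3409).

(-1.6136, 1.3409)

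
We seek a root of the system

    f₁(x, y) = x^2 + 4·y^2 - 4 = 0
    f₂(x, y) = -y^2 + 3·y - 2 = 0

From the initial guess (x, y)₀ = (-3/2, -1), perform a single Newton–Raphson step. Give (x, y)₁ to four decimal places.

(-3.9500, 0.2000)

At (-3/2, -1): F = (2.2500, -6.0000).
Jacobian J = [[2·x, 8·y], [0, -2·y + 3]].
At the point, J = [[-3.0000, -8.0000], [0.0000, 5.0000]] (det J = -15.0000).
Solving J·Δ = −F gives Δ = (-2.4500, 1.2000).
Then the next iterate is (x, y)₁ = (-3.9500, 0.2000).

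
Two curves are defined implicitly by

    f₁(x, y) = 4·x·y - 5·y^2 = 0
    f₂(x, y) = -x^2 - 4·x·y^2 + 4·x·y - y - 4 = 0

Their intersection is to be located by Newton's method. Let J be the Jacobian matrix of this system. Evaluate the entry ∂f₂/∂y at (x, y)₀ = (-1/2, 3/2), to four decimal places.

3.0000

∂f₂/∂y = -8·x·y + 4·x - 1.
At (-1/2, 3/2) this is 3.0000.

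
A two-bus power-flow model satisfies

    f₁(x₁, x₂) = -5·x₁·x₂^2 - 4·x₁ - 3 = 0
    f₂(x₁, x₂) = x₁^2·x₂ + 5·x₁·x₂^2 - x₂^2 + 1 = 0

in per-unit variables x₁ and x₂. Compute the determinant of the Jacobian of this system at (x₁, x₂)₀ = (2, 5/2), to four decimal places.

335.2500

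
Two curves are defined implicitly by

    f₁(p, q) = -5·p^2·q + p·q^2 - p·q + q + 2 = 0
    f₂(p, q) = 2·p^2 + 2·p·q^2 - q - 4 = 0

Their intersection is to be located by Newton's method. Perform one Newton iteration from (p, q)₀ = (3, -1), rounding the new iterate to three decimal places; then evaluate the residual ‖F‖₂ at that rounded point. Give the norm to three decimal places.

15.783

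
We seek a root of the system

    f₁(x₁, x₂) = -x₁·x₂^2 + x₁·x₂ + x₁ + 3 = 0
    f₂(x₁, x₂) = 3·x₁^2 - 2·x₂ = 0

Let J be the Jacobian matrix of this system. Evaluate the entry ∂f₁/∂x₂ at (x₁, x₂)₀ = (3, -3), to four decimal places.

21.0000

∂f₁/∂x₂ = -2·x₁·x₂ + x₁.
At (3, -3) this is 21.0000.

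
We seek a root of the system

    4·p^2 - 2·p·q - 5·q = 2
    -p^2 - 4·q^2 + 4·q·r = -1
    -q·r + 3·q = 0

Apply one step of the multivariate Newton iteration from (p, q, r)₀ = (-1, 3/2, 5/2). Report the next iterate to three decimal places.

At (-1, 3/2, 5/2): F = (-2.500, 6.000, 0.750).
Jacobian J = [[8·p - 2·q, -2·p - 5, 0], [-2·p, -8·q + 4·r, 4·q], [0, -r + 3, -q]].
At the point, J = [[-11.000, -3.000, 0.000], [2.000, -2.000, 6.000], [0.000, 0.500, -1.500]] (det J = -9.000).
Solving J·Δ = −F gives Δ = (-4.500, 15.667, 5.722).
Then the next iterate is (p, q, r)₁ = (-5.500, 17.167, 8.222).

(-5.500, 17.167, 8.222)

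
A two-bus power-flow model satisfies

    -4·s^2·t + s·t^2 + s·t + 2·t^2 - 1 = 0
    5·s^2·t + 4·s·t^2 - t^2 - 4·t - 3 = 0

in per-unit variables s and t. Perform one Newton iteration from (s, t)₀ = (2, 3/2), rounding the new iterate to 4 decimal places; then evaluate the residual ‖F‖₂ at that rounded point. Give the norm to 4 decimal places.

At (2, 3/2): F = (-13.0000, 36.7500).
Jacobian J = [[-8·s·t + t^2 + t, -4·s^2 + 2·s·t + s + 4·t], [10·s·t + 4·t^2, 5·s^2 + 8·s·t - 2·t - 4]].
At the point, J = [[-20.2500, -2.0000], [39.0000, 37.0000]] (det J = -671.2500).
Solving J·Δ = −F gives Δ = (-0.6071, -0.3534).
Then the next iterate is (s, t)₁ = (1.3929, 1.1466).
Re-evaluating at (1.3929, 1.1466): F = (-3.840681, 9.546841), so ‖F‖₂ = 10.2904.

10.2904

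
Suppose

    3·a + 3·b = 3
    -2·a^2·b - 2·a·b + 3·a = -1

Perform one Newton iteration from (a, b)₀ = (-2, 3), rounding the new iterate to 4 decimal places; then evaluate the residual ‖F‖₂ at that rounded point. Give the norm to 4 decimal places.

At (-2, 3): F = (0.0000, -17.0000).
Jacobian J = [[3, 3], [-4·a·b - 2·b + 3, -2·a^2 - 2·a]].
At the point, J = [[3.0000, 3.0000], [21.0000, -4.0000]] (det J = -75.0000).
Solving J·Δ = −F gives Δ = (0.6800, -0.6800).
Then the next iterate is (a, b)₁ = (-1.3200, 2.3200).
Re-evaluating at (-1.3200, 2.3200): F = (0.0000, -4.919936), so ‖F‖₂ = 4.9199.

4.9199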